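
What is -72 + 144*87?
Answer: 12456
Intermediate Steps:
-72 + 144*87 = -72 + 12528 = 12456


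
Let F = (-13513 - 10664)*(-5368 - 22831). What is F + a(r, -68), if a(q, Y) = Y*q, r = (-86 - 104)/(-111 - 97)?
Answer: 17725946183/26 ≈ 6.8177e+8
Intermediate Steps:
F = 681767223 (F = -24177*(-28199) = 681767223)
r = 95/104 (r = -190/(-208) = -190*(-1/208) = 95/104 ≈ 0.91346)
F + a(r, -68) = 681767223 - 68*95/104 = 681767223 - 1615/26 = 17725946183/26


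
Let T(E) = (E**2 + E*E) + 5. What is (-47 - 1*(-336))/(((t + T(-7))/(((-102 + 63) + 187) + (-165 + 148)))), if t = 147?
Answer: 37859/250 ≈ 151.44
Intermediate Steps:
T(E) = 5 + 2*E**2 (T(E) = (E**2 + E**2) + 5 = 2*E**2 + 5 = 5 + 2*E**2)
(-47 - 1*(-336))/(((t + T(-7))/(((-102 + 63) + 187) + (-165 + 148)))) = (-47 - 1*(-336))/(((147 + (5 + 2*(-7)**2))/(((-102 + 63) + 187) + (-165 + 148)))) = (-47 + 336)/(((147 + (5 + 2*49))/((-39 + 187) - 17))) = 289/(((147 + (5 + 98))/(148 - 17))) = 289/(((147 + 103)/131)) = 289/((250*(1/131))) = 289/(250/131) = 289*(131/250) = 37859/250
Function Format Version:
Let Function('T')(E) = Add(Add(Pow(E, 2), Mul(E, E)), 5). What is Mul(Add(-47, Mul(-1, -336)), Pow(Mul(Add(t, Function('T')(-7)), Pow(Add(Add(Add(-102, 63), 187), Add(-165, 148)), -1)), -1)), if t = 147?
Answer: Rational(37859, 250) ≈ 151.44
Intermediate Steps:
Function('T')(E) = Add(5, Mul(2, Pow(E, 2))) (Function('T')(E) = Add(Add(Pow(E, 2), Pow(E, 2)), 5) = Add(Mul(2, Pow(E, 2)), 5) = Add(5, Mul(2, Pow(E, 2))))
Mul(Add(-47, Mul(-1, -336)), Pow(Mul(Add(t, Function('T')(-7)), Pow(Add(Add(Add(-102, 63), 187), Add(-165, 148)), -1)), -1)) = Mul(Add(-47, Mul(-1, -336)), Pow(Mul(Add(147, Add(5, Mul(2, Pow(-7, 2)))), Pow(Add(Add(Add(-102, 63), 187), Add(-165, 148)), -1)), -1)) = Mul(Add(-47, 336), Pow(Mul(Add(147, Add(5, Mul(2, 49))), Pow(Add(Add(-39, 187), -17), -1)), -1)) = Mul(289, Pow(Mul(Add(147, Add(5, 98)), Pow(Add(148, -17), -1)), -1)) = Mul(289, Pow(Mul(Add(147, 103), Pow(131, -1)), -1)) = Mul(289, Pow(Mul(250, Rational(1, 131)), -1)) = Mul(289, Pow(Rational(250, 131), -1)) = Mul(289, Rational(131, 250)) = Rational(37859, 250)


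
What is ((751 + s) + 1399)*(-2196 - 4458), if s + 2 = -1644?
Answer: -3353616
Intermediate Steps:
s = -1646 (s = -2 - 1644 = -1646)
((751 + s) + 1399)*(-2196 - 4458) = ((751 - 1646) + 1399)*(-2196 - 4458) = (-895 + 1399)*(-6654) = 504*(-6654) = -3353616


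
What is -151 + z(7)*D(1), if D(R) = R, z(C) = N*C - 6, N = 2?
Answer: -143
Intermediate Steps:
z(C) = -6 + 2*C (z(C) = 2*C - 6 = -6 + 2*C)
-151 + z(7)*D(1) = -151 + (-6 + 2*7)*1 = -151 + (-6 + 14)*1 = -151 + 8*1 = -151 + 8 = -143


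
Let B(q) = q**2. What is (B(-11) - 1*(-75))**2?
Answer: 38416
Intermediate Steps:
(B(-11) - 1*(-75))**2 = ((-11)**2 - 1*(-75))**2 = (121 + 75)**2 = 196**2 = 38416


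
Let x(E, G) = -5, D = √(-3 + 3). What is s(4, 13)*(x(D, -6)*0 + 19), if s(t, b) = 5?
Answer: 95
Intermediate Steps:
D = 0 (D = √0 = 0)
s(4, 13)*(x(D, -6)*0 + 19) = 5*(-5*0 + 19) = 5*(0 + 19) = 5*19 = 95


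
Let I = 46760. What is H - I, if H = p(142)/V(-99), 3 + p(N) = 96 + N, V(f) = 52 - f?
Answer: -7060525/151 ≈ -46758.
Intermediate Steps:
p(N) = 93 + N (p(N) = -3 + (96 + N) = 93 + N)
H = 235/151 (H = (93 + 142)/(52 - 1*(-99)) = 235/(52 + 99) = 235/151 ≈ 1.5563)
H - I = 235/151 - 1*46760 = 235/151 - 46760 = -7060525/151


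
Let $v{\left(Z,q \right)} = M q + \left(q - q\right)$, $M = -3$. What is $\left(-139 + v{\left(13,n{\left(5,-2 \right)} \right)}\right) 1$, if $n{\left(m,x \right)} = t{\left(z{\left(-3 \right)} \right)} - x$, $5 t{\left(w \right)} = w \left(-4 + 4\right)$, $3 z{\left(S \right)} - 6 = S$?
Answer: $-145$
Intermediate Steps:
$z{\left(S \right)} = 2 + \frac{S}{3}$
$t{\left(w \right)} = 0$ ($t{\left(w \right)} = \frac{w \left(-4 + 4\right)}{5} = \frac{w 0}{5} = \frac{1}{5} \cdot 0 = 0$)
$n{\left(m,x \right)} = - x$ ($n{\left(m,x \right)} = 0 - x = - x$)
$v{\left(Z,q \right)} = - 3 q$ ($v{\left(Z,q \right)} = - 3 q + \left(q - q\right) = - 3 q + 0 = - 3 q$)
$\left(-139 + v{\left(13,n{\left(5,-2 \right)} \right)}\right) 1 = \left(-139 - 3 \left(\left(-1\right) \left(-2\right)\right)\right) 1 = \left(-139 - 6\right) 1 = \left(-145\right) 1 = -145$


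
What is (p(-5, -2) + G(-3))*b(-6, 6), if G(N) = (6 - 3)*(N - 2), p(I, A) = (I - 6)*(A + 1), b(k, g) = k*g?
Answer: 144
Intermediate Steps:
b(k, g) = g*k
p(I, A) = (1 + A)*(-6 + I) (p(I, A) = (-6 + I)*(1 + A) = (1 + A)*(-6 + I))
G(N) = -6 + 3*N (G(N) = 3*(-2 + N) = -6 + 3*N)
(p(-5, -2) + G(-3))*b(-6, 6) = ((-6 - 5 - 6*(-2) - 2*(-5)) + (-6 + 3*(-3)))*(6*(-6)) = ((-6 - 5 + 12 + 10) + (-6 - 9))*(-36) = (11 - 15)*(-36) = -4*(-36) = 144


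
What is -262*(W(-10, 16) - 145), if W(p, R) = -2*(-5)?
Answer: 35370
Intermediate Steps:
W(p, R) = 10
-262*(W(-10, 16) - 145) = -262*(10 - 145) = -262*(-135) = 35370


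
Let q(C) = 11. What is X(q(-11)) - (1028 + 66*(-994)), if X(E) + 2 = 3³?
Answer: 64601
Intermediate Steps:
X(E) = 25 (X(E) = -2 + 3³ = -2 + 27 = 25)
X(q(-11)) - (1028 + 66*(-994)) = 25 - (1028 + 66*(-994)) = 25 - (1028 - 65604) = 25 - 1*(-64576) = 25 + 64576 = 64601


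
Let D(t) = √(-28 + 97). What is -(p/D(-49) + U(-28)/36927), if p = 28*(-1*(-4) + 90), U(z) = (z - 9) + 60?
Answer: -23/36927 - 2632*√69/69 ≈ -316.86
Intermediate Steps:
U(z) = 51 + z (U(z) = (-9 + z) + 60 = 51 + z)
p = 2632 (p = 28*(4 + 90) = 28*94 = 2632)
D(t) = √69
-(p/D(-49) + U(-28)/36927) = -(2632/(√69) + (51 - 28)/36927) = -(2632*(√69/69) + 23*(1/36927)) = -(2632*√69/69 + 23/36927) = -(23/36927 + 2632*√69/69) = -23/36927 - 2632*√69/69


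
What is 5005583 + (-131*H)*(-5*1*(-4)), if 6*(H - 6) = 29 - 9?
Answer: 14943389/3 ≈ 4.9811e+6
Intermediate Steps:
H = 28/3 (H = 6 + (29 - 9)/6 = 6 + (⅙)*20 = 6 + 10/3 = 28/3 ≈ 9.3333)
5005583 + (-131*H)*(-5*1*(-4)) = 5005583 + (-131*28/3)*(-5*1*(-4)) = 5005583 - (-18340)*(-4)/3 = 5005583 - 3668/3*20 = 5005583 - 73360/3 = 14943389/3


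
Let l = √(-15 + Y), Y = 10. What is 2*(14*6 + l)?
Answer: 168 + 2*I*√5 ≈ 168.0 + 4.4721*I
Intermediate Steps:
l = I*√5 (l = √(-15 + 10) = √(-5) = I*√5 ≈ 2.2361*I)
2*(14*6 + l) = 2*(14*6 + I*√5) = 2*(84 + I*√5) = 168 + 2*I*√5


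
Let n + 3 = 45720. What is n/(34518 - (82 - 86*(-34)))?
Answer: 15239/10504 ≈ 1.4508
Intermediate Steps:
n = 45717 (n = -3 + 45720 = 45717)
n/(34518 - (82 - 86*(-34))) = 45717/(34518 - (82 - 86*(-34))) = 45717/(34518 - (82 + 2924)) = 45717/(34518 - 1*3006) = 45717/(34518 - 3006) = 45717/31512 = 45717*(1/31512) = 15239/10504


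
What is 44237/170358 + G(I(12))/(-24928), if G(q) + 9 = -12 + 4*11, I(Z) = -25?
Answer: 549410851/2123342112 ≈ 0.25875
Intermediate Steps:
G(q) = 23 (G(q) = -9 + (-12 + 4*11) = -9 + (-12 + 44) = -9 + 32 = 23)
44237/170358 + G(I(12))/(-24928) = 44237/170358 + 23/(-24928) = 44237*(1/170358) + 23*(-1/24928) = 44237/170358 - 23/24928 = 549410851/2123342112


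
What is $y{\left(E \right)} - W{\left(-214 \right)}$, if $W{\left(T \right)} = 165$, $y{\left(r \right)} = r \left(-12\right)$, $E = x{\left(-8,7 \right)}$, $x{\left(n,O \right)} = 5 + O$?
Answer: $-309$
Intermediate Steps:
$E = 12$ ($E = 5 + 7 = 12$)
$y{\left(r \right)} = - 12 r$
$y{\left(E \right)} - W{\left(-214 \right)} = \left(-12\right) 12 - 165 = -144 - 165 = -309$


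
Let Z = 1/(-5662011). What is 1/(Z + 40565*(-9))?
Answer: -5662011/2067115285936 ≈ -2.7391e-6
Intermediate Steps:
Z = -1/5662011 ≈ -1.7662e-7
1/(Z + 40565*(-9)) = 1/(-1/5662011 + 40565*(-9)) = 1/(-1/5662011 - 365085) = 1/(-2067115285936/5662011) = -5662011/2067115285936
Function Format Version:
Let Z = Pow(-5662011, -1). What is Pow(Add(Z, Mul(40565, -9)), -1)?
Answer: Rational(-5662011, 2067115285936) ≈ -2.7391e-6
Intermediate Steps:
Z = Rational(-1, 5662011) ≈ -1.7662e-7
Pow(Add(Z, Mul(40565, -9)), -1) = Pow(Add(Rational(-1, 5662011), Mul(40565, -9)), -1) = Pow(Add(Rational(-1, 5662011), -365085), -1) = Pow(Rational(-2067115285936, 5662011), -1) = Rational(-5662011, 2067115285936)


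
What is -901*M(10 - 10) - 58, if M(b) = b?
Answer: -58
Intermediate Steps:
-901*M(10 - 10) - 58 = -901*(10 - 10) - 58 = -901*0 - 58 = 0 - 58 = -58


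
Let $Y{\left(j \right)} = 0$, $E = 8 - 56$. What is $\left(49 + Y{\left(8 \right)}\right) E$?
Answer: $-2352$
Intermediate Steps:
$E = -48$
$\left(49 + Y{\left(8 \right)}\right) E = \left(49 + 0\right) \left(-48\right) = 49 \left(-48\right) = -2352$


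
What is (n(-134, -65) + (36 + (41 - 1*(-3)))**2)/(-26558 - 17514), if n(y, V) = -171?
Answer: -6229/44072 ≈ -0.14134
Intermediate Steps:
(n(-134, -65) + (36 + (41 - 1*(-3)))**2)/(-26558 - 17514) = (-171 + (36 + (41 - 1*(-3)))**2)/(-26558 - 17514) = (-171 + (36 + (41 + 3))**2)/(-44072) = (-171 + (36 + 44)**2)*(-1/44072) = (-171 + 80**2)*(-1/44072) = (-171 + 6400)*(-1/44072) = 6229*(-1/44072) = -6229/44072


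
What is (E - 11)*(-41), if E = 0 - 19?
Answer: 1230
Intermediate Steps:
E = -19
(E - 11)*(-41) = (-19 - 11)*(-41) = -30*(-41) = 1230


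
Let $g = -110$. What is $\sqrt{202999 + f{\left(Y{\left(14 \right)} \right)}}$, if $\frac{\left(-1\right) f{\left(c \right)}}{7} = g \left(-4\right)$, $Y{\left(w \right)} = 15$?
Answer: $\sqrt{199919} \approx 447.12$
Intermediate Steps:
$f{\left(c \right)} = -3080$ ($f{\left(c \right)} = - 7 \left(\left(-110\right) \left(-4\right)\right) = \left(-7\right) 440 = -3080$)
$\sqrt{202999 + f{\left(Y{\left(14 \right)} \right)}} = \sqrt{202999 - 3080} = \sqrt{199919}$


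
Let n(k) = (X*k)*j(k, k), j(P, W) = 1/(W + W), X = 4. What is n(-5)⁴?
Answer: 16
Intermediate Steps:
j(P, W) = 1/(2*W)
n(k) = 2 (n(k) = (4*k)*(1/(2*k)) = 2)
n(-5)⁴ = 2⁴ = 16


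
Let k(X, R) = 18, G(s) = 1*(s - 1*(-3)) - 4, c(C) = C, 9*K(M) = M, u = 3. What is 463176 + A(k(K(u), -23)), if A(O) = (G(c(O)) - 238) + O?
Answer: 462973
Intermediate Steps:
K(M) = M/9
G(s) = -1 + s (G(s) = 1*(s + 3) - 4 = 1*(3 + s) - 4 = (3 + s) - 4 = -1 + s)
A(O) = -239 + 2*O (A(O) = ((-1 + O) - 238) + O = (-239 + O) + O = -239 + 2*O)
463176 + A(k(K(u), -23)) = 463176 + (-239 + 2*18) = 463176 + (-239 + 36) = 463176 - 203 = 462973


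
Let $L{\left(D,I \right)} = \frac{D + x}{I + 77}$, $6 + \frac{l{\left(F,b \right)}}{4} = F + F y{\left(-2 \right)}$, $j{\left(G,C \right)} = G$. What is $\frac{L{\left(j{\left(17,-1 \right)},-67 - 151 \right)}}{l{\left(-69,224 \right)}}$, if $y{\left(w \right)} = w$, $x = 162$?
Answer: $- \frac{179}{35532} \approx -0.0050377$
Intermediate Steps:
$l{\left(F,b \right)} = -24 - 4 F$ ($l{\left(F,b \right)} = -24 + 4 \left(F + F \left(-2\right)\right) = -24 + 4 \left(F - 2 F\right) = -24 + 4 \left(- F\right) = -24 - 4 F$)
$L{\left(D,I \right)} = \frac{162 + D}{77 + I}$ ($L{\left(D,I \right)} = \frac{D + 162}{I + 77} = \frac{162 + D}{77 + I}$)
$\frac{L{\left(j{\left(17,-1 \right)},-67 - 151 \right)}}{l{\left(-69,224 \right)}} = \frac{\frac{1}{77 - 218} \left(162 + 17\right)}{-24 - -276} = \frac{\frac{1}{77 - 218} \cdot 179}{-24 + 276} = \frac{\frac{1}{-141} \cdot 179}{252} = \left(- \frac{1}{141}\right) 179 \cdot \frac{1}{252} = \left(- \frac{179}{141}\right) \frac{1}{252} = - \frac{179}{35532}$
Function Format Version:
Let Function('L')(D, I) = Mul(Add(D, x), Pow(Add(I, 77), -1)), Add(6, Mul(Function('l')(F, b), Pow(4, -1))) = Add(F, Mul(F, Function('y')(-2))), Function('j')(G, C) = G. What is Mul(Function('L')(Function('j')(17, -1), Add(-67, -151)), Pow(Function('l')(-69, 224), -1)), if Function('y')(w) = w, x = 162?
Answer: Rational(-179, 35532) ≈ -0.0050377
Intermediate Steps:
Function('l')(F, b) = Add(-24, Mul(-4, F)) (Function('l')(F, b) = Add(-24, Mul(4, Add(F, Mul(F, -2)))) = Add(-24, Mul(4, Add(F, Mul(-2, F)))) = Add(-24, Mul(4, Mul(-1, F))) = Add(-24, Mul(-4, F)))
Function('L')(D, I) = Mul(Pow(Add(77, I), -1), Add(162, D)) (Function('L')(D, I) = Mul(Add(D, 162), Pow(Add(I, 77), -1)) = Mul(Add(162, D), Pow(Add(77, I), -1)) = Mul(Pow(Add(77, I), -1), Add(162, D)))
Mul(Function('L')(Function('j')(17, -1), Add(-67, -151)), Pow(Function('l')(-69, 224), -1)) = Mul(Mul(Pow(Add(77, Add(-67, -151)), -1), Add(162, 17)), Pow(Add(-24, Mul(-4, -69)), -1)) = Mul(Mul(Pow(Add(77, -218), -1), 179), Pow(Add(-24, 276), -1)) = Mul(Mul(Pow(-141, -1), 179), Pow(252, -1)) = Mul(Mul(Rational(-1, 141), 179), Rational(1, 252)) = Mul(Rational(-179, 141), Rational(1, 252)) = Rational(-179, 35532)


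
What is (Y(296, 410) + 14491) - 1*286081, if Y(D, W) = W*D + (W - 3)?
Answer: -149823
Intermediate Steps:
Y(D, W) = -3 + W + D*W (Y(D, W) = D*W + (-3 + W) = -3 + W + D*W)
(Y(296, 410) + 14491) - 1*286081 = ((-3 + 410 + 296*410) + 14491) - 1*286081 = ((-3 + 410 + 121360) + 14491) - 286081 = (121767 + 14491) - 286081 = 136258 - 286081 = -149823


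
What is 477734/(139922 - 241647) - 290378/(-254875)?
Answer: -3688950048/1037086375 ≈ -3.5570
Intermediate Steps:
477734/(139922 - 241647) - 290378/(-254875) = 477734/(-101725) - 290378*(-1/254875) = 477734*(-1/101725) + 290378/254875 = -477734/101725 + 290378/254875 = -3688950048/1037086375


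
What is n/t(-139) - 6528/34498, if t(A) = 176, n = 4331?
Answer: 74130955/3035824 ≈ 24.419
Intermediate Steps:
n/t(-139) - 6528/34498 = 4331/176 - 6528/34498 = 4331*(1/176) - 6528*1/34498 = 4331/176 - 3264/17249 = 74130955/3035824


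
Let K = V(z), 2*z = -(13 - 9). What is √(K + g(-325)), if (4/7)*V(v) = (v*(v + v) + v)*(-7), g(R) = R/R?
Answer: I*√290/2 ≈ 8.5147*I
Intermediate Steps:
g(R) = 1
z = -2 (z = (-(13 - 9))/2 = (-1*4)/2 = (½)*(-4) = -2)
V(v) = -49*v²/2 - 49*v/4 (V(v) = 7*((v*(v + v) + v)*(-7))/4 = 7*((v*(2*v) + v)*(-7))/4 = 7*((2*v² + v)*(-7))/4 = 7*((v + 2*v²)*(-7))/4 = 7*(-14*v² - 7*v)/4 = -49*v²/2 - 49*v/4)
K = -147/2 (K = -49/4*(-2)*(1 + 2*(-2)) = -49/4*(-2)*(1 - 4) = -49/4*(-2)*(-3) = -147/2 ≈ -73.500)
√(K + g(-325)) = √(-147/2 + 1) = √(-145/2) = I*√290/2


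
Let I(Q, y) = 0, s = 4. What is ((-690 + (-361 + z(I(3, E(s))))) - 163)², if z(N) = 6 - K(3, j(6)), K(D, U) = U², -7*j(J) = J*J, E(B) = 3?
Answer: 3658798144/2401 ≈ 1.5239e+6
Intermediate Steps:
j(J) = -J²/7 (j(J) = -J*J/7 = -J²/7)
z(N) = -1002/49 (z(N) = 6 - (-⅐*6²)² = 6 - (-⅐*36)² = 6 - (-36/7)² = 6 - 1*1296/49 = 6 - 1296/49 = -1002/49)
((-690 + (-361 + z(I(3, E(s))))) - 163)² = ((-690 + (-361 - 1002/49)) - 163)² = ((-690 - 18691/49) - 163)² = (-52501/49 - 163)² = (-60488/49)² = 3658798144/2401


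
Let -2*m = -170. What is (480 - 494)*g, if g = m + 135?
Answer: -3080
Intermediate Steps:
m = 85 (m = -½*(-170) = 85)
g = 220 (g = 85 + 135 = 220)
(480 - 494)*g = (480 - 494)*220 = -14*220 = -3080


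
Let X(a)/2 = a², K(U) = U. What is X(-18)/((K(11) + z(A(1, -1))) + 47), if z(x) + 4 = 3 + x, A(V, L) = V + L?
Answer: 216/19 ≈ 11.368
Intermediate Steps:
A(V, L) = L + V
z(x) = -1 + x (z(x) = -4 + (3 + x) = -1 + x)
X(a) = 2*a²
X(-18)/((K(11) + z(A(1, -1))) + 47) = (2*(-18)²)/((11 + (-1 + (-1 + 1))) + 47) = (2*324)/((11 + (-1 + 0)) + 47) = 648/((11 - 1) + 47) = 648/(10 + 47) = 648/57 = 648*(1/57) = 216/19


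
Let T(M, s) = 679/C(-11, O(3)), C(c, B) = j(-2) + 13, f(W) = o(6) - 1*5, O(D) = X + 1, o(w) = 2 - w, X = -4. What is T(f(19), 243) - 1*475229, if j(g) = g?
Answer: -5226840/11 ≈ -4.7517e+5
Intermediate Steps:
O(D) = -3 (O(D) = -4 + 1 = -3)
f(W) = -9 (f(W) = (2 - 1*6) - 1*5 = (2 - 6) - 5 = -4 - 5 = -9)
C(c, B) = 11 (C(c, B) = -2 + 13 = 11)
T(M, s) = 679/11
T(f(19), 243) - 1*475229 = 679/11 - 1*475229 = 679/11 - 475229 = -5226840/11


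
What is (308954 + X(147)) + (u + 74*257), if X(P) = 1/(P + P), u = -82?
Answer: 96399661/294 ≈ 3.2789e+5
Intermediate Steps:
X(P) = 1/(2*P)
(308954 + X(147)) + (u + 74*257) = (308954 + (½)/147) + (-82 + 74*257) = (308954 + (½)*(1/147)) + (-82 + 19018) = (308954 + 1/294) + 18936 = 90832477/294 + 18936 = 96399661/294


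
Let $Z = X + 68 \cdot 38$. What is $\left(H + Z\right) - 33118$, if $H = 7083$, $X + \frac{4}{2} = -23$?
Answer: $-23476$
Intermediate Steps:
$X = -25$ ($X = -2 - 23 = -25$)
$Z = 2559$ ($Z = -25 + 68 \cdot 38 = -25 + 2584 = 2559$)
$\left(H + Z\right) - 33118 = \left(7083 + 2559\right) - 33118 = 9642 - 33118 = -23476$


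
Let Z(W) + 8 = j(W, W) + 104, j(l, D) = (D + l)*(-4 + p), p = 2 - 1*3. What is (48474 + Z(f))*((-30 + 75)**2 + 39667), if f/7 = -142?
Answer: 2439398920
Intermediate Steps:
p = -1 (p = 2 - 3 = -1)
f = -994 (f = 7*(-142) = -994)
j(l, D) = -5*D - 5*l (j(l, D) = (D + l)*(-4 - 1) = (D + l)*(-5) = -5*D - 5*l)
Z(W) = 96 - 10*W (Z(W) = -8 + ((-5*W - 5*W) + 104) = -8 + (-10*W + 104) = -8 + (104 - 10*W) = 96 - 10*W)
(48474 + Z(f))*((-30 + 75)**2 + 39667) = (48474 + (96 - 10*(-994)))*((-30 + 75)**2 + 39667) = (48474 + (96 + 9940))*(45**2 + 39667) = (48474 + 10036)*(2025 + 39667) = 58510*41692 = 2439398920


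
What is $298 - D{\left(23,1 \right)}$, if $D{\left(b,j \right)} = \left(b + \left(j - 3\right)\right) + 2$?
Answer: $275$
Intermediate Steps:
$D{\left(b,j \right)} = -1 + b + j$ ($D{\left(b,j \right)} = \left(b + \left(-3 + j\right)\right) + 2 = \left(-3 + b + j\right) + 2 = -1 + b + j$)
$298 - D{\left(23,1 \right)} = 298 - \left(-1 + 23 + 1\right) = 298 - 23 = 275$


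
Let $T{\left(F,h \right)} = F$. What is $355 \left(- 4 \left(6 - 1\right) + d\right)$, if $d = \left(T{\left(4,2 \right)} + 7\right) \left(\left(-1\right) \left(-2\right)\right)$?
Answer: $710$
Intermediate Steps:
$d = 22$ ($d = \left(4 + 7\right) \left(\left(-1\right) \left(-2\right)\right) = 11 \cdot 2 = 22$)
$355 \left(- 4 \left(6 - 1\right) + d\right) = 355 \left(- 4 \left(6 - 1\right) + 22\right) = 355 \left(\left(-4\right) 5 + 22\right) = 355 \left(-20 + 22\right) = 355 \cdot 2 = 710$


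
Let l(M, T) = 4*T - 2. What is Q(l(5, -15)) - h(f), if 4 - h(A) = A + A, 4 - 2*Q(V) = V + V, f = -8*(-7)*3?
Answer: 396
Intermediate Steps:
l(M, T) = -2 + 4*T
f = 168 (f = 56*3 = 168)
Q(V) = 2 - V (Q(V) = 2 - (V + V)/2 = 2 - V)
h(A) = 4 - 2*A (h(A) = 4 - (A + A) = 4 - 2*A)
Q(l(5, -15)) - h(f) = (2 - (-2 + 4*(-15))) - (4 - 2*168) = (2 - (-2 - 60)) - (4 - 336) = (2 - 1*(-62)) - 1*(-332) = (2 + 62) + 332 = 64 + 332 = 396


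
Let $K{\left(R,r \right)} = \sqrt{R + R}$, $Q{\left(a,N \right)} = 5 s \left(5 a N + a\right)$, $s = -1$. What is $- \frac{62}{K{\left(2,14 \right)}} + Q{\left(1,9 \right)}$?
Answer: $-261$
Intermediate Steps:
$Q{\left(a,N \right)} = - 5 a - 25 N a$ ($Q{\left(a,N \right)} = 5 \left(-1\right) \left(5 a N + a\right) = - 5 \left(5 N a + a\right) = - 5 \left(a + 5 N a\right) = - 5 a - 25 N a$)
$K{\left(R,r \right)} = \sqrt{2} \sqrt{R}$ ($K{\left(R,r \right)} = \sqrt{2 R} = \sqrt{2} \sqrt{R}$)
$- \frac{62}{K{\left(2,14 \right)}} + Q{\left(1,9 \right)} = - \frac{62}{\sqrt{2} \sqrt{2}} - 5 \left(1 + 5 \cdot 9\right) = - \frac{62}{2} - 5 \left(1 + 45\right) = \left(-62\right) \frac{1}{2} - 5 \cdot 46 = -31 - 230 = -261$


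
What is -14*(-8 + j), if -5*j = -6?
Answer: 476/5 ≈ 95.200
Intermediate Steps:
j = 6/5 (j = -⅕*(-6) = 6/5 ≈ 1.2000)
-14*(-8 + j) = -14*(-8 + 6/5) = -14*(-34/5) = 476/5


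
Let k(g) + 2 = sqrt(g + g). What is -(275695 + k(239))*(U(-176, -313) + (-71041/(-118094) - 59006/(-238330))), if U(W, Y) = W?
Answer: 679539260308270109/14072671510 + 2464840457713*sqrt(478)/14072671510 ≈ 4.8292e+7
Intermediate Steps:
k(g) = -2 + sqrt(2)*sqrt(g) (k(g) = -2 + sqrt(g + g) = -2 + sqrt(2*g) = -2 + sqrt(2)*sqrt(g))
-(275695 + k(239))*(U(-176, -313) + (-71041/(-118094) - 59006/(-238330))) = -(275695 + (-2 + sqrt(2)*sqrt(239)))*(-176 + (-71041/(-118094) - 59006/(-238330))) = -(275695 + (-2 + sqrt(478)))*(-176 + (-71041*(-1/118094) - 59006*(-1/238330))) = -(275693 + sqrt(478))*(-176 + (71041/118094 + 29503/119165)) = -(275693 + sqrt(478))*(-176 + 11949728047/14072671510) = -(275693 + sqrt(478))*(-2464840457713)/14072671510 = -(-679539260308270109/14072671510 - 2464840457713*sqrt(478)/14072671510) = 679539260308270109/14072671510 + 2464840457713*sqrt(478)/14072671510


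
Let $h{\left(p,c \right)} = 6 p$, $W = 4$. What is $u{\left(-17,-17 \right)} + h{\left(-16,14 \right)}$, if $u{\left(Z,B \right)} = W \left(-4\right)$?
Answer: $-112$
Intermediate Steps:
$u{\left(Z,B \right)} = -16$ ($u{\left(Z,B \right)} = 4 \left(-4\right) = -16$)
$u{\left(-17,-17 \right)} + h{\left(-16,14 \right)} = -16 + 6 \left(-16\right) = -16 - 96 = -112$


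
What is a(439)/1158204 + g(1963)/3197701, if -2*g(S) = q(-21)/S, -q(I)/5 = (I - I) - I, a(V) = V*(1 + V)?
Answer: 606241098947395/3635073672357426 ≈ 0.16678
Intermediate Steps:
q(I) = 5*I (q(I) = -5*((I - I) - I) = -5*(0 - I) = -(-5)*I = 5*I)
g(S) = 105/(2*S) (g(S) = -5*(-21)/(2*S) = -(-105)/(2*S) = 105/(2*S))
a(439)/1158204 + g(1963)/3197701 = (439*(1 + 439))/1158204 + ((105/2)/1963)/3197701 = (439*440)*(1/1158204) + ((105/2)*(1/1963))*(1/3197701) = 193160*(1/1158204) + (105/3926)*(1/3197701) = 48290/289551 + 105/12554174126 = 606241098947395/3635073672357426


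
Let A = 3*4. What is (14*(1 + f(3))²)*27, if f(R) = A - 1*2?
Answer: 45738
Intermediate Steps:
A = 12
f(R) = 10 (f(R) = 12 - 1*2 = 12 - 2 = 10)
(14*(1 + f(3))²)*27 = (14*(1 + 10)²)*27 = (14*11²)*27 = (14*121)*27 = 1694*27 = 45738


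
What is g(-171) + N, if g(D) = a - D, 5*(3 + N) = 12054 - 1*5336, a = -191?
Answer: 6603/5 ≈ 1320.6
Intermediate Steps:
N = 6703/5 (N = -3 + (12054 - 1*5336)/5 = -3 + (12054 - 5336)/5 = -3 + (⅕)*6718 = -3 + 6718/5 = 6703/5 ≈ 1340.6)
g(D) = -191 - D
g(-171) + N = (-191 - 1*(-171)) + 6703/5 = (-191 + 171) + 6703/5 = -20 + 6703/5 = 6603/5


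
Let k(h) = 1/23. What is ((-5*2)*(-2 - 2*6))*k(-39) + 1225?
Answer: 28315/23 ≈ 1231.1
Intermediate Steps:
k(h) = 1/23
((-5*2)*(-2 - 2*6))*k(-39) + 1225 = ((-5*2)*(-2 - 2*6))*(1/23) + 1225 = -10*(-2 - 12)*(1/23) + 1225 = -10*(-14)*(1/23) + 1225 = 140*(1/23) + 1225 = 140/23 + 1225 = 28315/23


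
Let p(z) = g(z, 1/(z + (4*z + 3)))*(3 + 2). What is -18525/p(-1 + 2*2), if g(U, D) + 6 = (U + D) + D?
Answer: 2565/2 ≈ 1282.5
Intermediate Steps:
g(U, D) = -6 + U + 2*D (g(U, D) = -6 + ((U + D) + D) = -6 + ((D + U) + D) = -6 + (U + 2*D) = -6 + U + 2*D)
p(z) = -30 + 5*z + 10/(3 + 5*z) (p(z) = (-6 + z + 2/(z + (4*z + 3)))*(3 + 2) = (-6 + z + 2/(z + (3 + 4*z)))*5 = (-6 + z + 2/(3 + 5*z))*5 = -30 + 5*z + 10/(3 + 5*z))
-18525/p(-1 + 2*2) = -18525/(5*(-16 - 27*(-1 + 2*2) + 5*(-1 + 2*2)**2)/(3 + 5*(-1 + 2*2))) = -18525/(5*(-16 - 27*(-1 + 4) + 5*(-1 + 4)**2)/(3 + 5*(-1 + 4))) = -18525/(5*(-16 - 27*3 + 5*3**2)/(3 + 5*3)) = -18525/(5*(-16 - 81 + 5*9)/(3 + 15)) = -18525/(5*(-16 - 81 + 45)/18) = -18525/(5*(1/18)*(-52)) = -18525/(-130/9) = -18525*(-9)/130 = -65*(-513/26) = 2565/2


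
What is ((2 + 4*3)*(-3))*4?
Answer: -168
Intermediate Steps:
((2 + 4*3)*(-3))*4 = ((2 + 12)*(-3))*4 = (14*(-3))*4 = -42*4 = -168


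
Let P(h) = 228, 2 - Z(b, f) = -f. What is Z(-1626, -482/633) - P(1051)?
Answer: -143540/633 ≈ -226.76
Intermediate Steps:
Z(b, f) = 2 + f (Z(b, f) = 2 - (-1)*f = 2 + f)
Z(-1626, -482/633) - P(1051) = (2 - 482/633) - 1*228 = (2 - 482*1/633) - 228 = (2 - 482/633) - 228 = 784/633 - 228 = -143540/633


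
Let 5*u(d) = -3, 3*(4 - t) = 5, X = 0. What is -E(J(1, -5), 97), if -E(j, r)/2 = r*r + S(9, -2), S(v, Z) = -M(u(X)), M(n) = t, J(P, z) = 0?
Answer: 56440/3 ≈ 18813.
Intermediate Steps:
t = 7/3 (t = 4 - ⅓*5 = 4 - 5/3 = 7/3 ≈ 2.3333)
u(d) = -⅗ (u(d) = (⅕)*(-3) = -⅗)
M(n) = 7/3
S(v, Z) = -7/3 (S(v, Z) = -1*7/3 = -7/3)
E(j, r) = 14/3 - 2*r² (E(j, r) = -2*(r*r - 7/3) = -2*(r² - 7/3) = -2*(-7/3 + r²) = 14/3 - 2*r²)
-E(J(1, -5), 97) = -(14/3 - 2*97²) = -(14/3 - 2*9409) = -(14/3 - 18818) = -1*(-56440/3) = 56440/3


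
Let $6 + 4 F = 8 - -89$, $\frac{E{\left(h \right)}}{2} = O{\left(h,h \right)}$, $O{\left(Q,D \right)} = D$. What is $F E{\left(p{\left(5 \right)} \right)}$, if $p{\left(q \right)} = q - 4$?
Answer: $\frac{91}{2} \approx 45.5$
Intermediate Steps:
$p{\left(q \right)} = -4 + q$ ($p{\left(q \right)} = q - 4 = -4 + q$)
$E{\left(h \right)} = 2 h$
$F = \frac{91}{4}$ ($F = - \frac{3}{2} + \frac{8 - -89}{4} = - \frac{3}{2} + \frac{8 + 89}{4} = - \frac{3}{2} + \frac{1}{4} \cdot 97 = - \frac{3}{2} + \frac{97}{4} = \frac{91}{4} \approx 22.75$)
$F E{\left(p{\left(5 \right)} \right)} = \frac{91 \cdot 2 \left(-4 + 5\right)}{4} = \frac{91 \cdot 2 \cdot 1}{4} = \frac{91}{4} \cdot 2 = \frac{91}{2}$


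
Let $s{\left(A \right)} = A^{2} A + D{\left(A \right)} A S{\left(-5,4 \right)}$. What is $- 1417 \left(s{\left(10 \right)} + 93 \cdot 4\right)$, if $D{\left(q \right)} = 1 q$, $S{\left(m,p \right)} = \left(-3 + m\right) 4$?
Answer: $2590276$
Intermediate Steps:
$S{\left(m,p \right)} = -12 + 4 m$
$D{\left(q \right)} = q$
$s{\left(A \right)} = A^{3} - 32 A^{2}$ ($s{\left(A \right)} = A^{2} A + A A \left(-12 + 4 \left(-5\right)\right) = A^{3} + A^{2} \left(-12 - 20\right) = A^{3} + A^{2} \left(-32\right) = A^{3} - 32 A^{2}$)
$- 1417 \left(s{\left(10 \right)} + 93 \cdot 4\right) = - 1417 \left(10^{2} \left(-32 + 10\right) + 93 \cdot 4\right) = - 1417 \left(100 \left(-22\right) + 372\right) = - 1417 \left(-2200 + 372\right) = \left(-1417\right) \left(-1828\right) = 2590276$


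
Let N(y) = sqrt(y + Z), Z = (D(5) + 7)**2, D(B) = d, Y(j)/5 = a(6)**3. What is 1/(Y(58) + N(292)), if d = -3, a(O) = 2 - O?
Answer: -80/25523 - sqrt(77)/51046 ≈ -0.0033063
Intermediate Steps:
Y(j) = -320 (Y(j) = 5*(2 - 1*6)**3 = 5*(2 - 6)**3 = 5*(-4)**3 = 5*(-64) = -320)
D(B) = -3
Z = 16 (Z = (-3 + 7)**2 = 4**2 = 16)
N(y) = sqrt(16 + y) (N(y) = sqrt(y + 16) = sqrt(16 + y))
1/(Y(58) + N(292)) = 1/(-320 + sqrt(16 + 292)) = 1/(-320 + sqrt(308)) = 1/(-320 + 2*sqrt(77))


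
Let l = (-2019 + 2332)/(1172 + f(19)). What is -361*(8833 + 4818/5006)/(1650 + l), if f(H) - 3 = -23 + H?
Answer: -9347177615248/4836954889 ≈ -1932.5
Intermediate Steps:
f(H) = -20 + H (f(H) = 3 + (-23 + H) = -20 + H)
l = 313/1171 (l = (-2019 + 2332)/(1172 + (-20 + 19)) = 313/(1172 - 1) = 313/1171 ≈ 0.26729)
-361*(8833 + 4818/5006)/(1650 + l) = -361*(8833 + 4818/5006)/(1650 + 313/1171) = -361*(8833 + 4818*(1/5006))/1932463/1171 = -361*(8833 + 2409/2503)*1171/1932463 = -7982218288*1171/(2503*1932463) = -361*25892458768/4836954889 = -9347177615248/4836954889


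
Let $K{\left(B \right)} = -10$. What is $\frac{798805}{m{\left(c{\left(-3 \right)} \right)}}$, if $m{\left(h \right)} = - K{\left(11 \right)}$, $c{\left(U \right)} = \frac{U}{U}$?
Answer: $\frac{159761}{2} \approx 79881.0$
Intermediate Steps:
$c{\left(U \right)} = 1$
$m{\left(h \right)} = 10$ ($m{\left(h \right)} = \left(-1\right) \left(-10\right) = 10$)
$\frac{798805}{m{\left(c{\left(-3 \right)} \right)}} = \frac{798805}{10} = 798805 \cdot \frac{1}{10} = \frac{159761}{2}$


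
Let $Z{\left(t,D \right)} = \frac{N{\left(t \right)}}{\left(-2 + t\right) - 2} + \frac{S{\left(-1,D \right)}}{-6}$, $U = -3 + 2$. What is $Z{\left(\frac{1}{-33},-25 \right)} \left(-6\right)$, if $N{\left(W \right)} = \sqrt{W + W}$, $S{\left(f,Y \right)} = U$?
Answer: $-1 + \frac{6 i \sqrt{66}}{133} \approx -1.0 + 0.3665 i$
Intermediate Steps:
$U = -1$
$S{\left(f,Y \right)} = -1$
$N{\left(W \right)} = \sqrt{2} \sqrt{W}$ ($N{\left(W \right)} = \sqrt{2 W} = \sqrt{2} \sqrt{W}$)
$Z{\left(t,D \right)} = \frac{1}{6} + \frac{\sqrt{2} \sqrt{t}}{-4 + t}$ ($Z{\left(t,D \right)} = \frac{\sqrt{2} \sqrt{t}}{\left(-2 + t\right) - 2} - \frac{1}{-6} = \frac{\sqrt{2} \sqrt{t}}{-4 + t} - - \frac{1}{6} = \frac{\sqrt{2} \sqrt{t}}{-4 + t} + \frac{1}{6} = \frac{1}{6} + \frac{\sqrt{2} \sqrt{t}}{-4 + t}$)
$Z{\left(\frac{1}{-33},-25 \right)} \left(-6\right) = \frac{-4 + \frac{1}{-33} + 6 \sqrt{2} \sqrt{\frac{1}{-33}}}{6 \left(-4 + \frac{1}{-33}\right)} \left(-6\right) = \frac{-4 - \frac{1}{33} + 6 \sqrt{2} \sqrt{- \frac{1}{33}}}{6 \left(-4 - \frac{1}{33}\right)} \left(-6\right) = \frac{-4 - \frac{1}{33} + 6 \sqrt{2} \frac{i \sqrt{33}}{33}}{6 \left(- \frac{133}{33}\right)} \left(-6\right) = \frac{1}{6} \left(- \frac{33}{133}\right) \left(-4 - \frac{1}{33} + \frac{2 i \sqrt{66}}{11}\right) \left(-6\right) = \frac{1}{6} \left(- \frac{33}{133}\right) \left(- \frac{133}{33} + \frac{2 i \sqrt{66}}{11}\right) \left(-6\right) = \left(\frac{1}{6} - \frac{i \sqrt{66}}{133}\right) \left(-6\right) = -1 + \frac{6 i \sqrt{66}}{133}$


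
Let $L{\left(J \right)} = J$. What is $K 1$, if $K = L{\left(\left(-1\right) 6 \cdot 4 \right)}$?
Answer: $-24$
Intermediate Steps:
$K = -24$ ($K = \left(-1\right) 6 \cdot 4 = \left(-6\right) 4 = -24$)
$K 1 = \left(-24\right) 1 = -24$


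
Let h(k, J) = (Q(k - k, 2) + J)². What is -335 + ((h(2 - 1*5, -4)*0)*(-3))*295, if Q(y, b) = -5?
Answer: -335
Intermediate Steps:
h(k, J) = (-5 + J)²
-335 + ((h(2 - 1*5, -4)*0)*(-3))*295 = -335 + (((-5 - 4)²*0)*(-3))*295 = -335 + (((-9)²*0)*(-3))*295 = -335 + ((81*0)*(-3))*295 = -335 + (0*(-3))*295 = -335 + 0*295 = -335 + 0 = -335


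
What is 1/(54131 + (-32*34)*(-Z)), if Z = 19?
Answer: 1/74803 ≈ 1.3368e-5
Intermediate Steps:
1/(54131 + (-32*34)*(-Z)) = 1/(54131 + (-32*34)*(-1*19)) = 1/(54131 - 1088*(-19)) = 1/(54131 + 20672) = 1/74803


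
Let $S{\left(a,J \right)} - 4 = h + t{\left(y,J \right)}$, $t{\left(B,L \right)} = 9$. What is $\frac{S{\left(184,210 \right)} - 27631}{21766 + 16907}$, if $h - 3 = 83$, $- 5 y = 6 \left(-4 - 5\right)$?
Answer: $- \frac{27532}{38673} \approx -0.71192$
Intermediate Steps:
$y = \frac{54}{5}$ ($y = - \frac{6 \left(-4 - 5\right)}{5} = - \frac{6 \left(-9\right)}{5} = \left(- \frac{1}{5}\right) \left(-54\right) = \frac{54}{5} \approx 10.8$)
$h = 86$ ($h = 3 + 83 = 86$)
$S{\left(a,J \right)} = 99$ ($S{\left(a,J \right)} = 4 + \left(86 + 9\right) = 4 + 95 = 99$)
$\frac{S{\left(184,210 \right)} - 27631}{21766 + 16907} = \frac{99 - 27631}{21766 + 16907} = - \frac{27532}{38673}$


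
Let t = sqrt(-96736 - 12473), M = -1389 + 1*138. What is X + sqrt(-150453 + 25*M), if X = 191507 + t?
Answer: 191507 + I*sqrt(109209) + 12*I*sqrt(1262) ≈ 1.9151e+5 + 756.76*I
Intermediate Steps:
M = -1251 (M = -1389 + 138 = -1251)
t = I*sqrt(109209) (t = sqrt(-109209) = I*sqrt(109209) ≈ 330.47*I)
X = 191507 + I*sqrt(109209) ≈ 1.9151e+5 + 330.47*I
X + sqrt(-150453 + 25*M) = (191507 + I*sqrt(109209)) + sqrt(-150453 + 25*(-1251)) = (191507 + I*sqrt(109209)) + sqrt(-150453 - 31275) = (191507 + I*sqrt(109209)) + sqrt(-181728) = (191507 + I*sqrt(109209)) + 12*I*sqrt(1262) = 191507 + I*sqrt(109209) + 12*I*sqrt(1262)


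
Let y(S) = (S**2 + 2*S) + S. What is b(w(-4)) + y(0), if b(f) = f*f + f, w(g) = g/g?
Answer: 2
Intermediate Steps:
w(g) = 1
b(f) = f + f**2 (b(f) = f**2 + f = f + f**2)
y(S) = S**2 + 3*S
b(w(-4)) + y(0) = 1*(1 + 1) + 0*(3 + 0) = 1*2 + 0*3 = 2 + 0 = 2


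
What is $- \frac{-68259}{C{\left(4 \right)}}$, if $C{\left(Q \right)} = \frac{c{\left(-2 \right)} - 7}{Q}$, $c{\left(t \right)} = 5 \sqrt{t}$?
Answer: $- \frac{637084}{33} - \frac{455060 i \sqrt{2}}{33} \approx -19306.0 - 19502.0 i$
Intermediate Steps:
$C{\left(Q \right)} = \frac{-7 + 5 i \sqrt{2}}{Q}$ ($C{\left(Q \right)} = \frac{5 \sqrt{-2} - 7}{Q} = \frac{5 i \sqrt{2} - 7}{Q} = \frac{-7 + 5 i \sqrt{2}}{Q}$)
$- \frac{-68259}{C{\left(4 \right)}} = - \frac{-68259}{\frac{1}{4} \left(-7 + 5 i \sqrt{2}\right)} = - \frac{-68259}{- \frac{7}{4} + \frac{5 i \sqrt{2}}{4}} = \frac{68259}{- \frac{7}{4} + \frac{5 i \sqrt{2}}{4}}$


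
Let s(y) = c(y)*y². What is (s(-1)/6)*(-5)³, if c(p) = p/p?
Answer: -125/6 ≈ -20.833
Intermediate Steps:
c(p) = 1
s(y) = y² (s(y) = 1*y² = y²)
(s(-1)/6)*(-5)³ = ((-1)²/6)*(-5)³ = ((⅙)*1)*(-125) = (⅙)*(-125) = -125/6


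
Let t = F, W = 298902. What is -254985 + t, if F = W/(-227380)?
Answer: -28989394101/113690 ≈ -2.5499e+5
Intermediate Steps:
F = -149451/113690 (F = 298902/(-227380) = 298902*(-1/227380) = -149451/113690 ≈ -1.3145)
t = -149451/113690 ≈ -1.3145
-254985 + t = -254985 - 149451/113690 = -28989394101/113690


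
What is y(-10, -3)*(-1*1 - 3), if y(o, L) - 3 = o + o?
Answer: 68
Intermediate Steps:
y(o, L) = 3 + 2*o (y(o, L) = 3 + (o + o) = 3 + 2*o)
y(-10, -3)*(-1*1 - 3) = (3 + 2*(-10))*(-1*1 - 3) = (3 - 20)*(-1 - 3) = -17*(-4) = 68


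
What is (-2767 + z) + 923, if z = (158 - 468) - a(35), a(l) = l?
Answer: -2189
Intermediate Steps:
z = -345 (z = (158 - 468) - 1*35 = -310 - 35 = -345)
(-2767 + z) + 923 = (-2767 - 345) + 923 = -3112 + 923 = -2189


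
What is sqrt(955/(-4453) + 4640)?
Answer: sqrt(92003277145)/4453 ≈ 68.116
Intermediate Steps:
sqrt(955/(-4453) + 4640) = sqrt(955*(-1/4453) + 4640) = sqrt(-955/4453 + 4640) = sqrt(20660965/4453) = sqrt(92003277145)/4453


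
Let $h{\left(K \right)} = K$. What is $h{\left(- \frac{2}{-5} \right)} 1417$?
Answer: $\frac{2834}{5} \approx 566.8$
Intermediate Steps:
$h{\left(- \frac{2}{-5} \right)} 1417 = - \frac{2}{-5} \cdot 1417 = \left(-2\right) \left(- \frac{1}{5}\right) 1417 = \frac{2}{5} \cdot 1417 = \frac{2834}{5}$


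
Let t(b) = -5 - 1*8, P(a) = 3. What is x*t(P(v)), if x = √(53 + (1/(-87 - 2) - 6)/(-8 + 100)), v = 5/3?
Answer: -13*√887229163/4094 ≈ -94.583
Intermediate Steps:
v = 5/3 (v = 5*(⅓) = 5/3 ≈ 1.6667)
t(b) = -13 (t(b) = -5 - 8 = -13)
x = √887229163/4094 (x = √(53 + (1/(-89) - 6)/92) = √(53 + (-1/89 - 6)*(1/92)) = √(53 - 535/89*1/92) = √(53 - 535/8188) = √(433429/8188) = √887229163/4094 ≈ 7.2756)
x*t(P(v)) = (√887229163/4094)*(-13) = -13*√887229163/4094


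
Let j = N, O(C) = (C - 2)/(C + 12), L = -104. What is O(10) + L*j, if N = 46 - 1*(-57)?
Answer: -117828/11 ≈ -10712.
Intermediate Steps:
O(C) = (-2 + C)/(12 + C)
N = 103 (N = 46 + 57 = 103)
j = 103
O(10) + L*j = (-2 + 10)/(12 + 10) - 104*103 = 8/22 - 10712 = (1/22)*8 - 10712 = 4/11 - 10712 = -117828/11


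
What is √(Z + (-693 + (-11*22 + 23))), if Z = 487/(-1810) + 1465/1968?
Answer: I*√180715657279845/445260 ≈ 30.191*I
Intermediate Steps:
Z = 846617/1781040 (Z = 487*(-1/1810) + 1465*(1/1968) = -487/1810 + 1465/1968 = 846617/1781040 ≈ 0.47535)
√(Z + (-693 + (-11*22 + 23))) = √(846617/1781040 + (-693 + (-11*22 + 23))) = √(846617/1781040 + (-693 + (-242 + 23))) = √(846617/1781040 + (-693 - 219)) = √(846617/1781040 - 912) = √(-1623461863/1781040) = I*√180715657279845/445260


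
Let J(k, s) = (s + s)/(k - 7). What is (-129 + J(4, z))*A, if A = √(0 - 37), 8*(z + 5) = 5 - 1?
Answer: -126*I*√37 ≈ -766.43*I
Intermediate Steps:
z = -9/2 (z = -5 + (5 - 1)/8 = -5 + (⅛)*4 = -5 + ½ = -9/2 ≈ -4.5000)
A = I*√37 (A = √(-37) = I*√37 ≈ 6.0828*I)
J(k, s) = 2*s/(-7 + k) (J(k, s) = (2*s)/(-7 + k) = 2*s/(-7 + k))
(-129 + J(4, z))*A = (-129 + 2*(-9/2)/(-7 + 4))*(I*√37) = (-129 + 2*(-9/2)/(-3))*(I*√37) = (-129 + 2*(-9/2)*(-⅓))*(I*√37) = (-129 + 3)*(I*√37) = -126*I*√37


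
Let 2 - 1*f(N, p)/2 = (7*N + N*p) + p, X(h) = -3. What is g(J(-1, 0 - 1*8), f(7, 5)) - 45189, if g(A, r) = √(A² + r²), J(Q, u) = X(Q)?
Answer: -45189 + 3*√3365 ≈ -45015.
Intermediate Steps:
J(Q, u) = -3
f(N, p) = 4 - 14*N - 2*p - 2*N*p (f(N, p) = 4 - 2*((7*N + N*p) + p) = 4 - 2*(p + 7*N + N*p) = 4 + (-14*N - 2*p - 2*N*p) = 4 - 14*N - 2*p - 2*N*p)
g(J(-1, 0 - 1*8), f(7, 5)) - 45189 = √((-3)² + (4 - 14*7 - 2*5 - 2*7*5)²) - 45189 = √(9 + (4 - 98 - 10 - 70)²) - 45189 = √(9 + (-174)²) - 45189 = √(9 + 30276) - 45189 = √30285 - 45189 = 3*√3365 - 45189 = -45189 + 3*√3365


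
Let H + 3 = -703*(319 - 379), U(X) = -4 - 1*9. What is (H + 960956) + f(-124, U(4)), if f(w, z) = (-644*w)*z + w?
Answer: -35119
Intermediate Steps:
U(X) = -13 (U(X) = -4 - 9 = -13)
f(w, z) = w - 644*w*z (f(w, z) = -644*w*z + w = w - 644*w*z)
H = 42177 (H = -3 - 703*(319 - 379) = -3 - 703*(-60) = -3 + 42180 = 42177)
(H + 960956) + f(-124, U(4)) = (42177 + 960956) - 124*(1 - 644*(-13)) = 1003133 - 124*(1 + 8372) = 1003133 - 124*8373 = 1003133 - 1038252 = -35119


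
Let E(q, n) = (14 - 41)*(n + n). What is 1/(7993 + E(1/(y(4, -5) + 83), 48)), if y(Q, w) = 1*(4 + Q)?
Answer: 1/5401 ≈ 0.00018515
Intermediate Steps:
y(Q, w) = 4 + Q
E(q, n) = -54*n
1/(7993 + E(1/(y(4, -5) + 83), 48)) = 1/(7993 - 54*48) = 1/(7993 - 2592) = 1/5401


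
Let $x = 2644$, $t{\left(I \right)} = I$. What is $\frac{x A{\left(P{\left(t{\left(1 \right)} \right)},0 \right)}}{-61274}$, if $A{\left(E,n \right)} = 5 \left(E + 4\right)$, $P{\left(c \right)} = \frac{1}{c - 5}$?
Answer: $- \frac{49575}{61274} \approx -0.80907$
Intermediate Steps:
$P{\left(c \right)} = \frac{1}{-5 + c}$
$A{\left(E,n \right)} = 20 + 5 E$ ($A{\left(E,n \right)} = 5 \left(4 + E\right) = 20 + 5 E$)
$\frac{x A{\left(P{\left(t{\left(1 \right)} \right)},0 \right)}}{-61274} = \frac{2644 \left(20 + \frac{5}{-5 + 1}\right)}{-61274} = 2644 \left(20 + \frac{5}{-4}\right) \left(- \frac{1}{61274}\right) = 2644 \left(20 + 5 \left(- \frac{1}{4}\right)\right) \left(- \frac{1}{61274}\right) = 2644 \left(20 - \frac{5}{4}\right) \left(- \frac{1}{61274}\right) = 2644 \cdot \frac{75}{4} \left(- \frac{1}{61274}\right) = 49575 \left(- \frac{1}{61274}\right) = - \frac{49575}{61274}$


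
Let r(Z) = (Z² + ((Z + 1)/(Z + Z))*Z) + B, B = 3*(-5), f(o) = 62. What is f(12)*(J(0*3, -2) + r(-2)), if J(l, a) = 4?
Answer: -465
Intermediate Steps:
B = -15
r(Z) = -29/2 + Z² + Z/2 (r(Z) = (Z² + ((Z + 1)/(Z + Z))*Z) - 15 = (Z² + ((1 + Z)/((2*Z)))*Z) - 15 = (Z² + ((1 + Z)*(1/(2*Z)))*Z) - 15 = (Z² + ((1 + Z)/(2*Z))*Z) - 15 = (Z² + (½ + Z/2)) - 15 = (½ + Z² + Z/2) - 15 = -29/2 + Z² + Z/2)
f(12)*(J(0*3, -2) + r(-2)) = 62*(4 + (-29/2 + (-2)² + (½)*(-2))) = 62*(4 + (-29/2 + 4 - 1)) = 62*(4 - 23/2) = 62*(-15/2) = -465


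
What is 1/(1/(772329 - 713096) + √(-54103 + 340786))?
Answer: -59233/1005841149135386 + 3508548289*√286683/1005841149135386 ≈ 0.0018677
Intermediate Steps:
1/(1/(772329 - 713096) + √(-54103 + 340786)) = 1/(1/59233 + √286683)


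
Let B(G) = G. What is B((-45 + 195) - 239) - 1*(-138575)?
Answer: 138486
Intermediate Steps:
B((-45 + 195) - 239) - 1*(-138575) = ((-45 + 195) - 239) - 1*(-138575) = (150 - 239) + 138575 = -89 + 138575 = 138486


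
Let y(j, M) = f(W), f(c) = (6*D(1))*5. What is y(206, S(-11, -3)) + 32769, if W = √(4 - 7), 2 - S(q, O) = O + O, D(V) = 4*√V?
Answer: 32889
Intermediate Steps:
S(q, O) = 2 - 2*O (S(q, O) = 2 - (O + O) = 2 - 2*O)
W = I*√3 (W = √(-3) = I*√3 ≈ 1.732*I)
f(c) = 120 (f(c) = (6*(4*√1))*5 = (6*(4*1))*5 = (6*4)*5 = 24*5 = 120)
y(j, M) = 120
y(206, S(-11, -3)) + 32769 = 120 + 32769 = 32889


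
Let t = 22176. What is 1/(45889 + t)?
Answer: 1/68065 ≈ 1.4692e-5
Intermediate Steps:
1/(45889 + t) = 1/(45889 + 22176) = 1/68065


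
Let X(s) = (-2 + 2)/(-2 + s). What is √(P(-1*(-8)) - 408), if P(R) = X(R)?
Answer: 2*I*√102 ≈ 20.199*I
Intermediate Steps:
X(s) = 0 (X(s) = 0/(-2 + s) = 0)
P(R) = 0
√(P(-1*(-8)) - 408) = √(0 - 408) = √(-408) = 2*I*√102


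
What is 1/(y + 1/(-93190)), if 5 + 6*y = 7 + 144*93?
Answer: 279570/624093427 ≈ 0.00044796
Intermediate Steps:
y = 6697/3 (y = -⅚ + (7 + 144*93)/6 = -⅚ + (7 + 13392)/6 = -⅚ + (⅙)*13399 = -⅚ + 13399/6 = 6697/3 ≈ 2232.3)
1/(y + 1/(-93190)) = 1/(6697/3 + 1/(-93190)) = 1/(6697/3 - 1/93190) = 1/(624093427/279570) = 279570/624093427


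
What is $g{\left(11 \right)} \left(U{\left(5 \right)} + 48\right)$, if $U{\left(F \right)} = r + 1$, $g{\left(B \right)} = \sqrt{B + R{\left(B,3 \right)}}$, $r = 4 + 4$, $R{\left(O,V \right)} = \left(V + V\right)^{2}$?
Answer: $57 \sqrt{47} \approx 390.77$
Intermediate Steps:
$R{\left(O,V \right)} = 4 V^{2}$ ($R{\left(O,V \right)} = \left(2 V\right)^{2} = 4 V^{2}$)
$r = 8$
$g{\left(B \right)} = \sqrt{36 + B}$ ($g{\left(B \right)} = \sqrt{B + 4 \cdot 3^{2}} = \sqrt{B + 4 \cdot 9} = \sqrt{B + 36} = \sqrt{36 + B}$)
$U{\left(F \right)} = 9$ ($U{\left(F \right)} = 8 + 1 = 9$)
$g{\left(11 \right)} \left(U{\left(5 \right)} + 48\right) = \sqrt{36 + 11} \left(9 + 48\right) = \sqrt{47} \cdot 57 = 57 \sqrt{47}$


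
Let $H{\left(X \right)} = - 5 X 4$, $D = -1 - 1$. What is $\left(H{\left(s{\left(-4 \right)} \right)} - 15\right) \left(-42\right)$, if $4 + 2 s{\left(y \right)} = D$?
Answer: $-1890$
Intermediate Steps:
$D = -2$
$s{\left(y \right)} = -3$ ($s{\left(y \right)} = -2 + \frac{1}{2} \left(-2\right) = -2 - 1 = -3$)
$H{\left(X \right)} = - 20 X$
$\left(H{\left(s{\left(-4 \right)} \right)} - 15\right) \left(-42\right) = \left(\left(-20\right) \left(-3\right) - 15\right) \left(-42\right) = \left(60 - 15\right) \left(-42\right) = 45 \left(-42\right) = -1890$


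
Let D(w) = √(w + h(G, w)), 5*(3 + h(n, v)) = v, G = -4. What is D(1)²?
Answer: -9/5 ≈ -1.8000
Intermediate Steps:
h(n, v) = -3 + v/5
D(w) = √(-3 + 6*w/5) (D(w) = √(w + (-3 + w/5)) = √(-3 + 6*w/5))
D(1)² = (√(-75 + 30*1)/5)² = (√(-75 + 30)/5)² = (√(-45)/5)² = ((3*I*√5)/5)² = (3*I*√5/5)² = -9/5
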